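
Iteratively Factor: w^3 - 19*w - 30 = (w + 2)*(w^2 - 2*w - 15) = (w - 5)*(w + 2)*(w + 3)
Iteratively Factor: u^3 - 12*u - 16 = (u + 2)*(u^2 - 2*u - 8) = (u - 4)*(u + 2)*(u + 2)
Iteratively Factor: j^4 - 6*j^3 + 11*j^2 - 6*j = (j)*(j^3 - 6*j^2 + 11*j - 6) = j*(j - 3)*(j^2 - 3*j + 2) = j*(j - 3)*(j - 1)*(j - 2)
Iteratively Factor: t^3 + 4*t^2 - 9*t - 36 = (t + 3)*(t^2 + t - 12) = (t + 3)*(t + 4)*(t - 3)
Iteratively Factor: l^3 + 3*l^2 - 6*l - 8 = (l - 2)*(l^2 + 5*l + 4) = (l - 2)*(l + 4)*(l + 1)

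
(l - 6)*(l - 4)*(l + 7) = l^3 - 3*l^2 - 46*l + 168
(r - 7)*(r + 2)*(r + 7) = r^3 + 2*r^2 - 49*r - 98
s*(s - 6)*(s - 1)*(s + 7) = s^4 - 43*s^2 + 42*s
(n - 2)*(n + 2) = n^2 - 4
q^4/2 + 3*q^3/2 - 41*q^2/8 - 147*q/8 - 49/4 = (q/2 + 1)*(q - 7/2)*(q + 1)*(q + 7/2)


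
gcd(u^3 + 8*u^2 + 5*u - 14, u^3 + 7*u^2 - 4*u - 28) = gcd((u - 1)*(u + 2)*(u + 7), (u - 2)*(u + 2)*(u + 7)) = u^2 + 9*u + 14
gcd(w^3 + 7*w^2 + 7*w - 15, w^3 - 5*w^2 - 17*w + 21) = w^2 + 2*w - 3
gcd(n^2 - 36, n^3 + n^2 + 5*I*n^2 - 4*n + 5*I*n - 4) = 1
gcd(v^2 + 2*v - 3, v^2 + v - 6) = v + 3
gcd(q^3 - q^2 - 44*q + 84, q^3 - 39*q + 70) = q^2 + 5*q - 14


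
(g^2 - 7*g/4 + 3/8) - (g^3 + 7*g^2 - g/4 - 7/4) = -g^3 - 6*g^2 - 3*g/2 + 17/8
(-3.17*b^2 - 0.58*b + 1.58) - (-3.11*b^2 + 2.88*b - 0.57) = -0.0600000000000001*b^2 - 3.46*b + 2.15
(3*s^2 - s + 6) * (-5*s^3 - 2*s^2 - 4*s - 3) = -15*s^5 - s^4 - 40*s^3 - 17*s^2 - 21*s - 18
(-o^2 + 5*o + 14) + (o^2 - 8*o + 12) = 26 - 3*o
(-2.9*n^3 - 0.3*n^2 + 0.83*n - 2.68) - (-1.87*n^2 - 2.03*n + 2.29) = -2.9*n^3 + 1.57*n^2 + 2.86*n - 4.97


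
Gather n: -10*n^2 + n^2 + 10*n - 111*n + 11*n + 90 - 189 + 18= -9*n^2 - 90*n - 81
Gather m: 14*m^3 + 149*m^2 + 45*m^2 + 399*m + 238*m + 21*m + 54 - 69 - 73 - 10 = 14*m^3 + 194*m^2 + 658*m - 98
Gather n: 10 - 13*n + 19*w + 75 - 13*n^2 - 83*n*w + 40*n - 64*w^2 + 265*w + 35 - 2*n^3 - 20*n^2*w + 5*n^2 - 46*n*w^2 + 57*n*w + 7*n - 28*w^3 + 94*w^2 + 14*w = -2*n^3 + n^2*(-20*w - 8) + n*(-46*w^2 - 26*w + 34) - 28*w^3 + 30*w^2 + 298*w + 120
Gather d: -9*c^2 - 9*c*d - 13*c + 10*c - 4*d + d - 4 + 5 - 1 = -9*c^2 - 3*c + d*(-9*c - 3)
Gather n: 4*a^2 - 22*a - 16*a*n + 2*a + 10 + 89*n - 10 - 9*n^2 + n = 4*a^2 - 20*a - 9*n^2 + n*(90 - 16*a)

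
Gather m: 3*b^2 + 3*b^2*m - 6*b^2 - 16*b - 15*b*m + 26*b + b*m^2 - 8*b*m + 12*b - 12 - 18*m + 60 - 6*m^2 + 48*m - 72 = -3*b^2 + 22*b + m^2*(b - 6) + m*(3*b^2 - 23*b + 30) - 24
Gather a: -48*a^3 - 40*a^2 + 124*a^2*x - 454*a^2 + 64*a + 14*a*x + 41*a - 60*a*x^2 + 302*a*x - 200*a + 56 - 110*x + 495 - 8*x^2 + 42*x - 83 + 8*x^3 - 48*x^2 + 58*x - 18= -48*a^3 + a^2*(124*x - 494) + a*(-60*x^2 + 316*x - 95) + 8*x^3 - 56*x^2 - 10*x + 450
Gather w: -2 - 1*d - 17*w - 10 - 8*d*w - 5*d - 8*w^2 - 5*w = -6*d - 8*w^2 + w*(-8*d - 22) - 12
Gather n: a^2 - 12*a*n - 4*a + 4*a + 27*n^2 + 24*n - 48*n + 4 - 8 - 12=a^2 + 27*n^2 + n*(-12*a - 24) - 16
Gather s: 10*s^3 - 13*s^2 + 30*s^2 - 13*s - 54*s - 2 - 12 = 10*s^3 + 17*s^2 - 67*s - 14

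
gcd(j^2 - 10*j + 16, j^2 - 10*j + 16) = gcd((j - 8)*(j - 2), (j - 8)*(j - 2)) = j^2 - 10*j + 16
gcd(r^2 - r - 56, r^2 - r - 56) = r^2 - r - 56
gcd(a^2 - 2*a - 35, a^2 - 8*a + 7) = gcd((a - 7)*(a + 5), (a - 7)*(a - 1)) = a - 7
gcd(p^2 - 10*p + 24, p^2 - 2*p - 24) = p - 6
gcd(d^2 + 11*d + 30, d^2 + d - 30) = d + 6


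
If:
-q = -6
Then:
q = 6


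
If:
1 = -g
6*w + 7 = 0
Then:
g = -1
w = -7/6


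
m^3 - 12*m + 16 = (m - 2)^2*(m + 4)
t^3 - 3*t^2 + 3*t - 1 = (t - 1)^3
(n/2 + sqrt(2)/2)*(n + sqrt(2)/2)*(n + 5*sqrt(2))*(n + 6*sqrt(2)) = n^4/2 + 25*sqrt(2)*n^3/4 + 47*n^2 + 101*sqrt(2)*n/2 + 30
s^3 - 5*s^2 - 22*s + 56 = (s - 7)*(s - 2)*(s + 4)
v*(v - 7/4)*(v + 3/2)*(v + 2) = v^4 + 7*v^3/4 - 25*v^2/8 - 21*v/4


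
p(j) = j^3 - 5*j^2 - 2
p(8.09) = 200.23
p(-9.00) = -1136.00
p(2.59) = -18.17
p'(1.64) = -8.33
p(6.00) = 34.00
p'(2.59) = -5.78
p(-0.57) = -3.81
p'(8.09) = 115.44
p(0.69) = -4.05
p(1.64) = -11.04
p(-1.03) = -8.40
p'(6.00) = 48.00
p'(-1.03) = 13.48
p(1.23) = -7.70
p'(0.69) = -5.47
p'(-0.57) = 6.67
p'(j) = 3*j^2 - 10*j = j*(3*j - 10)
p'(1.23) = -7.76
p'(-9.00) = 333.00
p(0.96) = -5.72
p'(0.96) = -6.84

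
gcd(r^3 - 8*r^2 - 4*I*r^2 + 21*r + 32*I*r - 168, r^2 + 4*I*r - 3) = r + 3*I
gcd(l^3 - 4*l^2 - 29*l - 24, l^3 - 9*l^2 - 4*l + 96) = l^2 - 5*l - 24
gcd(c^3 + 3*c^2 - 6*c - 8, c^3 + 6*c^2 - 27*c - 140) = c + 4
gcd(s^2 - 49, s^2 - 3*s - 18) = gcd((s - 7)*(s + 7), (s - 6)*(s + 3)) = 1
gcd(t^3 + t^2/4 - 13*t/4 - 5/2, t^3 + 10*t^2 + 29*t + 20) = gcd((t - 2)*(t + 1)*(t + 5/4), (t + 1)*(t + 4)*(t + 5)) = t + 1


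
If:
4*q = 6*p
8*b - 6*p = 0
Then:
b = q/2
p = 2*q/3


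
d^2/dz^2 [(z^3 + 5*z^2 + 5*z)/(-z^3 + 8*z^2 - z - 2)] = 2*(-13*z^6 - 12*z^5 + 147*z^4 - 302*z^3 - 186*z^2 - 252*z - 10)/(z^9 - 24*z^8 + 195*z^7 - 554*z^6 + 99*z^5 + 372*z^4 - 83*z^3 - 90*z^2 + 12*z + 8)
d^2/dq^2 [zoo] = 0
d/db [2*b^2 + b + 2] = 4*b + 1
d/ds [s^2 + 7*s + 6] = 2*s + 7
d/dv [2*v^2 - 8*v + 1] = 4*v - 8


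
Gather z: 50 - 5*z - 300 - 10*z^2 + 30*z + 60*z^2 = 50*z^2 + 25*z - 250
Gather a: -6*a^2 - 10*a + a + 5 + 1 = -6*a^2 - 9*a + 6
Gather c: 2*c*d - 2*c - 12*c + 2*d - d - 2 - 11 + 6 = c*(2*d - 14) + d - 7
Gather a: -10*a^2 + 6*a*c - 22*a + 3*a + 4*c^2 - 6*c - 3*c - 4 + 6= -10*a^2 + a*(6*c - 19) + 4*c^2 - 9*c + 2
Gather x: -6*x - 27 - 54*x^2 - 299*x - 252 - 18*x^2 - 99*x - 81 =-72*x^2 - 404*x - 360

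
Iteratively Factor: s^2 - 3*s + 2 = (s - 1)*(s - 2)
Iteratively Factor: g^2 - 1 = (g + 1)*(g - 1)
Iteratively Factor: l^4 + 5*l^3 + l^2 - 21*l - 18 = (l + 1)*(l^3 + 4*l^2 - 3*l - 18) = (l + 1)*(l + 3)*(l^2 + l - 6) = (l - 2)*(l + 1)*(l + 3)*(l + 3)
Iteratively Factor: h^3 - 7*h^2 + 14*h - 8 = (h - 1)*(h^2 - 6*h + 8) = (h - 2)*(h - 1)*(h - 4)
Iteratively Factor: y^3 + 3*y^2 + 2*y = (y + 2)*(y^2 + y) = (y + 1)*(y + 2)*(y)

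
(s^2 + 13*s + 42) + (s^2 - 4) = 2*s^2 + 13*s + 38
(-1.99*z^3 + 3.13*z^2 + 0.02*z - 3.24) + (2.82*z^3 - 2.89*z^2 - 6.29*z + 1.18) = 0.83*z^3 + 0.24*z^2 - 6.27*z - 2.06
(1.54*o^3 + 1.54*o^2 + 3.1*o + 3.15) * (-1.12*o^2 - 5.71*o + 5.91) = -1.7248*o^5 - 10.5182*o^4 - 3.164*o^3 - 12.1276*o^2 + 0.334500000000002*o + 18.6165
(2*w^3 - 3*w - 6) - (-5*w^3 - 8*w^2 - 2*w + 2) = 7*w^3 + 8*w^2 - w - 8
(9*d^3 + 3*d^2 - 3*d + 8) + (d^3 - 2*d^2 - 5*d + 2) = 10*d^3 + d^2 - 8*d + 10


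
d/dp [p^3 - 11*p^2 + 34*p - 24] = 3*p^2 - 22*p + 34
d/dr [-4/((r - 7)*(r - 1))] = 8*(r - 4)/((r - 7)^2*(r - 1)^2)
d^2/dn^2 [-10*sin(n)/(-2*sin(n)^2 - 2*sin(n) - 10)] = 5*(-9*sin(n)^5 + sin(n)^4 + 5*sin(n)^2 - 26*sin(n) - 21*sin(3*n)/2 + sin(5*n)/2 - 10)/(sin(n)^2 + sin(n) + 5)^3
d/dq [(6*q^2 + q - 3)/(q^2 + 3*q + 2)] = (17*q^2 + 30*q + 11)/(q^4 + 6*q^3 + 13*q^2 + 12*q + 4)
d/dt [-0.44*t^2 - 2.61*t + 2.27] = -0.88*t - 2.61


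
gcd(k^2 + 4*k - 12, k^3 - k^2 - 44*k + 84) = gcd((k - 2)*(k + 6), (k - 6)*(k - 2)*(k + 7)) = k - 2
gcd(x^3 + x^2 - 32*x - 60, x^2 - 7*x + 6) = x - 6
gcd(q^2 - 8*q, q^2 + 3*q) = q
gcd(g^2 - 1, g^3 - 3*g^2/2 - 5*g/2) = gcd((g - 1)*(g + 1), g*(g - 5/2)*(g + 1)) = g + 1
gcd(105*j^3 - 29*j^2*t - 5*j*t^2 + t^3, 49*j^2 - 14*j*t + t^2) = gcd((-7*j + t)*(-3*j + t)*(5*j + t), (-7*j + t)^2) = -7*j + t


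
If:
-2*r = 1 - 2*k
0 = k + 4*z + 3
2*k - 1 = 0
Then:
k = 1/2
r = 0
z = -7/8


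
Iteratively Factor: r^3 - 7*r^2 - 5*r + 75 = (r - 5)*(r^2 - 2*r - 15) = (r - 5)^2*(r + 3)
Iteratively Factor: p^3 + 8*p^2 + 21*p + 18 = (p + 3)*(p^2 + 5*p + 6) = (p + 2)*(p + 3)*(p + 3)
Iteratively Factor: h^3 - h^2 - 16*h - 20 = (h + 2)*(h^2 - 3*h - 10) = (h - 5)*(h + 2)*(h + 2)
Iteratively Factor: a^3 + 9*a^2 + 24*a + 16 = (a + 4)*(a^2 + 5*a + 4) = (a + 4)^2*(a + 1)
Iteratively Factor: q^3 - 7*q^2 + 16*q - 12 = (q - 2)*(q^2 - 5*q + 6) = (q - 2)^2*(q - 3)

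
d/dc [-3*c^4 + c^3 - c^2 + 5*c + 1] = -12*c^3 + 3*c^2 - 2*c + 5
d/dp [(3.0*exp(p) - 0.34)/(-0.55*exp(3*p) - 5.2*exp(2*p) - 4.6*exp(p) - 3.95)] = (3.3*exp(3*p) + 15.039*exp(2*p) - 3.536*exp(p) - 13.414)*exp(p)/(0.3025*exp(6*p) + 5.72*exp(5*p) + 32.1*exp(4*p) + 52.185*exp(3*p) + 62.24*exp(2*p) + 36.34*exp(p) + 15.6025)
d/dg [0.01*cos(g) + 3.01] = -0.01*sin(g)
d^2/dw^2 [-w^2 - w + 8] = -2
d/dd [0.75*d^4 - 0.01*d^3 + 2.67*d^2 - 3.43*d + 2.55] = 3.0*d^3 - 0.03*d^2 + 5.34*d - 3.43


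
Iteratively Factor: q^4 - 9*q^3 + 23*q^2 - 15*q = (q - 1)*(q^3 - 8*q^2 + 15*q) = q*(q - 1)*(q^2 - 8*q + 15) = q*(q - 5)*(q - 1)*(q - 3)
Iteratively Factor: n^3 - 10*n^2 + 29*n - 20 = (n - 1)*(n^2 - 9*n + 20) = (n - 4)*(n - 1)*(n - 5)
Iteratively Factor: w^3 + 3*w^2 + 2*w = (w)*(w^2 + 3*w + 2) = w*(w + 1)*(w + 2)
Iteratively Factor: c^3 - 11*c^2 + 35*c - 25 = (c - 5)*(c^2 - 6*c + 5) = (c - 5)^2*(c - 1)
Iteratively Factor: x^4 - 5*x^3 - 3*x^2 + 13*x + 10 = (x - 2)*(x^3 - 3*x^2 - 9*x - 5) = (x - 5)*(x - 2)*(x^2 + 2*x + 1) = (x - 5)*(x - 2)*(x + 1)*(x + 1)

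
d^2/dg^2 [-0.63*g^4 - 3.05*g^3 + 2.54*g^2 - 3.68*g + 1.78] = -7.56*g^2 - 18.3*g + 5.08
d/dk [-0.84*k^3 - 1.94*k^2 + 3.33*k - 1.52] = -2.52*k^2 - 3.88*k + 3.33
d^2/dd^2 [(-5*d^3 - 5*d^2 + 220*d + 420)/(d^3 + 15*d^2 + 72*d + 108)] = 20*(7*d^3 + 48*d^2 + 54*d - 126)/(d^6 + 27*d^5 + 297*d^4 + 1701*d^3 + 5346*d^2 + 8748*d + 5832)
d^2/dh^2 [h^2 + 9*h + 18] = 2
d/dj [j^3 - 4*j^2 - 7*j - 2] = 3*j^2 - 8*j - 7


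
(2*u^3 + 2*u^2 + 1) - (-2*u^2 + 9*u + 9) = 2*u^3 + 4*u^2 - 9*u - 8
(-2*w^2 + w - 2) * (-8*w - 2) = 16*w^3 - 4*w^2 + 14*w + 4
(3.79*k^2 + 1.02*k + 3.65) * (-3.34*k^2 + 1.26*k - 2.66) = -12.6586*k^4 + 1.3686*k^3 - 20.9872*k^2 + 1.8858*k - 9.709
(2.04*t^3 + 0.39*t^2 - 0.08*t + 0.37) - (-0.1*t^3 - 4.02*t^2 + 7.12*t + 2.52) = 2.14*t^3 + 4.41*t^2 - 7.2*t - 2.15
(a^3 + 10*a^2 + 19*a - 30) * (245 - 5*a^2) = -5*a^5 - 50*a^4 + 150*a^3 + 2600*a^2 + 4655*a - 7350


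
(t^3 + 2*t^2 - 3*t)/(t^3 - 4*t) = (t^2 + 2*t - 3)/(t^2 - 4)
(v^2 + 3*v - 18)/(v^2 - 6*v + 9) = (v + 6)/(v - 3)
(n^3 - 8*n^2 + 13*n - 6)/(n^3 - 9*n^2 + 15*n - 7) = (n - 6)/(n - 7)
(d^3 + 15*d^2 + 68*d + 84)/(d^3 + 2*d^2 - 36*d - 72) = (d + 7)/(d - 6)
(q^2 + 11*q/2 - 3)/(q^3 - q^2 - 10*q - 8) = (-q^2 - 11*q/2 + 3)/(-q^3 + q^2 + 10*q + 8)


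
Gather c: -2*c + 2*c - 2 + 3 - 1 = 0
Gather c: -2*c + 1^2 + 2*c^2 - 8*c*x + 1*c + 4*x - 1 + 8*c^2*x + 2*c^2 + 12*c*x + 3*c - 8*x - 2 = c^2*(8*x + 4) + c*(4*x + 2) - 4*x - 2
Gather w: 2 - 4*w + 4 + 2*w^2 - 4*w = 2*w^2 - 8*w + 6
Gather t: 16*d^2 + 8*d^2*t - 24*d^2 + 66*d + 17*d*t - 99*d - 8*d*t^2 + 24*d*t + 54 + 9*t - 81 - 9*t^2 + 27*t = -8*d^2 - 33*d + t^2*(-8*d - 9) + t*(8*d^2 + 41*d + 36) - 27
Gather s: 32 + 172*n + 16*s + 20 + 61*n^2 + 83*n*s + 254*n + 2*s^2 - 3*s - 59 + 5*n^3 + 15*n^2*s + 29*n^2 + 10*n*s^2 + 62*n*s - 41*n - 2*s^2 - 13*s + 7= 5*n^3 + 90*n^2 + 10*n*s^2 + 385*n + s*(15*n^2 + 145*n)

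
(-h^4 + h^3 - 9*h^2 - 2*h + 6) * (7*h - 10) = -7*h^5 + 17*h^4 - 73*h^3 + 76*h^2 + 62*h - 60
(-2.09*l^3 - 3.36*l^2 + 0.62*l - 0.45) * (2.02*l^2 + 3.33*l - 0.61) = -4.2218*l^5 - 13.7469*l^4 - 8.6615*l^3 + 3.2052*l^2 - 1.8767*l + 0.2745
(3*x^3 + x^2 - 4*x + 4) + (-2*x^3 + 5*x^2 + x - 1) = x^3 + 6*x^2 - 3*x + 3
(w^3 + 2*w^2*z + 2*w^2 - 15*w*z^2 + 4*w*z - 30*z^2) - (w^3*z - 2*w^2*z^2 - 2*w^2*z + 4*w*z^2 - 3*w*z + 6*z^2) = -w^3*z + w^3 + 2*w^2*z^2 + 4*w^2*z + 2*w^2 - 19*w*z^2 + 7*w*z - 36*z^2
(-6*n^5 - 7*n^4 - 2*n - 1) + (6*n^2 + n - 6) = -6*n^5 - 7*n^4 + 6*n^2 - n - 7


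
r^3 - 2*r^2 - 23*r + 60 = (r - 4)*(r - 3)*(r + 5)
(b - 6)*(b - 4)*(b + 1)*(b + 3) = b^4 - 6*b^3 - 13*b^2 + 66*b + 72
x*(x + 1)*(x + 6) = x^3 + 7*x^2 + 6*x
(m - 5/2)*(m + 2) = m^2 - m/2 - 5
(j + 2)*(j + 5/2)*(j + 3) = j^3 + 15*j^2/2 + 37*j/2 + 15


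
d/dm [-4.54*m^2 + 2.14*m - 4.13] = 2.14 - 9.08*m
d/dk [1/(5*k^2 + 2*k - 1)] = 2*(-5*k - 1)/(5*k^2 + 2*k - 1)^2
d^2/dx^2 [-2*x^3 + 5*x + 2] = -12*x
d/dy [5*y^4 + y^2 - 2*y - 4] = 20*y^3 + 2*y - 2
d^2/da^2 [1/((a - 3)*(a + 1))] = 2*((a - 3)^2 + (a - 3)*(a + 1) + (a + 1)^2)/((a - 3)^3*(a + 1)^3)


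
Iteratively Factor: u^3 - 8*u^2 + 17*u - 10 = (u - 2)*(u^2 - 6*u + 5) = (u - 5)*(u - 2)*(u - 1)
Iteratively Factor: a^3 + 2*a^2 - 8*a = (a + 4)*(a^2 - 2*a) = a*(a + 4)*(a - 2)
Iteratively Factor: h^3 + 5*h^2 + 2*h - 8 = (h - 1)*(h^2 + 6*h + 8) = (h - 1)*(h + 4)*(h + 2)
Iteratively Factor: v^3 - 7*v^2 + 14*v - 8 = (v - 2)*(v^2 - 5*v + 4) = (v - 4)*(v - 2)*(v - 1)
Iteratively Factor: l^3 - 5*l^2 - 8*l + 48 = (l - 4)*(l^2 - l - 12) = (l - 4)^2*(l + 3)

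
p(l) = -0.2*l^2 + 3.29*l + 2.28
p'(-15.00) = 9.29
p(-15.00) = -92.07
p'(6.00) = 0.89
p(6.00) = 14.82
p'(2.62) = 2.24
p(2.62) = 9.53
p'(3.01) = 2.09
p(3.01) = 10.37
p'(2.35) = 2.35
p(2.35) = 8.91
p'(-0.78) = 3.60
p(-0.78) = -0.41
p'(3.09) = 2.05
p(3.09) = 10.54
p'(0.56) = 3.07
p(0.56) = 4.06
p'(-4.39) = 5.05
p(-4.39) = -16.02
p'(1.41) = 2.73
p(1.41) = 6.52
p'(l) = 3.29 - 0.4*l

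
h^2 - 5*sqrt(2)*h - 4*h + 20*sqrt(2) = (h - 4)*(h - 5*sqrt(2))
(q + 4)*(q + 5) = q^2 + 9*q + 20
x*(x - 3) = x^2 - 3*x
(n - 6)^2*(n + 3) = n^3 - 9*n^2 + 108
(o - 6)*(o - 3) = o^2 - 9*o + 18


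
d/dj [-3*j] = -3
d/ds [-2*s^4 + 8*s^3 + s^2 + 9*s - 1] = -8*s^3 + 24*s^2 + 2*s + 9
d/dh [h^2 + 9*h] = 2*h + 9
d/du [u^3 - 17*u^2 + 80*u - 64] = 3*u^2 - 34*u + 80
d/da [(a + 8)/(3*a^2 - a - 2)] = (3*a^2 - a - (a + 8)*(6*a - 1) - 2)/(-3*a^2 + a + 2)^2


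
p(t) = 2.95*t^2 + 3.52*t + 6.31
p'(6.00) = 38.92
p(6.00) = 133.63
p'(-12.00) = -67.28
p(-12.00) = 388.87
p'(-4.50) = -23.03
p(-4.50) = 50.21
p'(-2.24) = -9.70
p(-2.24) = 13.23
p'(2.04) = 15.56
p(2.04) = 25.77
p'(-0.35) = 1.46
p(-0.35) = 5.44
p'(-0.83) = -1.38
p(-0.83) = 5.42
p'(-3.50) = -17.13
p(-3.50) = 30.13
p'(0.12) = 4.23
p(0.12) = 6.77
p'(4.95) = 32.72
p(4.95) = 96.02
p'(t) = 5.9*t + 3.52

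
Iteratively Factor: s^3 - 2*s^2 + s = (s - 1)*(s^2 - s) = (s - 1)^2*(s)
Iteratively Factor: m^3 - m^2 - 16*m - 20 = (m - 5)*(m^2 + 4*m + 4) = (m - 5)*(m + 2)*(m + 2)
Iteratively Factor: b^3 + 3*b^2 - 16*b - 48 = (b + 3)*(b^2 - 16) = (b - 4)*(b + 3)*(b + 4)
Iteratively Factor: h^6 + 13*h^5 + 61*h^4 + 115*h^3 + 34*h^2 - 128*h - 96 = (h - 1)*(h^5 + 14*h^4 + 75*h^3 + 190*h^2 + 224*h + 96) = (h - 1)*(h + 4)*(h^4 + 10*h^3 + 35*h^2 + 50*h + 24) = (h - 1)*(h + 4)^2*(h^3 + 6*h^2 + 11*h + 6) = (h - 1)*(h + 3)*(h + 4)^2*(h^2 + 3*h + 2) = (h - 1)*(h + 1)*(h + 3)*(h + 4)^2*(h + 2)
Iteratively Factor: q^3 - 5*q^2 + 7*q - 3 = (q - 1)*(q^2 - 4*q + 3) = (q - 3)*(q - 1)*(q - 1)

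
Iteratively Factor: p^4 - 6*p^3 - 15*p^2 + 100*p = (p - 5)*(p^3 - p^2 - 20*p) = (p - 5)^2*(p^2 + 4*p) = p*(p - 5)^2*(p + 4)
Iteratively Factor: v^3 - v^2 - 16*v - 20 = (v + 2)*(v^2 - 3*v - 10) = (v - 5)*(v + 2)*(v + 2)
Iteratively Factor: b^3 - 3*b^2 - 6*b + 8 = (b + 2)*(b^2 - 5*b + 4) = (b - 4)*(b + 2)*(b - 1)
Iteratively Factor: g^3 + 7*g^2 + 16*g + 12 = (g + 2)*(g^2 + 5*g + 6) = (g + 2)^2*(g + 3)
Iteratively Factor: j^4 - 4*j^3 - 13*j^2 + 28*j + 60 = (j - 3)*(j^3 - j^2 - 16*j - 20) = (j - 5)*(j - 3)*(j^2 + 4*j + 4) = (j - 5)*(j - 3)*(j + 2)*(j + 2)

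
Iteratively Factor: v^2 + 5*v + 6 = (v + 3)*(v + 2)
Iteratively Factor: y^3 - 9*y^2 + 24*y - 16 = (y - 4)*(y^2 - 5*y + 4) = (y - 4)^2*(y - 1)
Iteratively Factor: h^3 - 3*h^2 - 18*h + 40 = (h + 4)*(h^2 - 7*h + 10) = (h - 5)*(h + 4)*(h - 2)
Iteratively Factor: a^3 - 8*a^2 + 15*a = (a - 3)*(a^2 - 5*a) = a*(a - 3)*(a - 5)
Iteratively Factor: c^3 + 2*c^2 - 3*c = (c)*(c^2 + 2*c - 3) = c*(c - 1)*(c + 3)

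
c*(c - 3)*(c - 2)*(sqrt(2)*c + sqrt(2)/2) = sqrt(2)*c^4 - 9*sqrt(2)*c^3/2 + 7*sqrt(2)*c^2/2 + 3*sqrt(2)*c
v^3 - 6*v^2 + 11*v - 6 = (v - 3)*(v - 2)*(v - 1)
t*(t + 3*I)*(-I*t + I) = -I*t^3 + 3*t^2 + I*t^2 - 3*t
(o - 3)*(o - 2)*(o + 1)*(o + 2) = o^4 - 2*o^3 - 7*o^2 + 8*o + 12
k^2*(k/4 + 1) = k^3/4 + k^2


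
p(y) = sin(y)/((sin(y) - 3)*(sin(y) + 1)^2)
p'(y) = cos(y)/((sin(y) - 3)*(sin(y) + 1)^2) - 2*sin(y)*cos(y)/((sin(y) - 3)*(sin(y) + 1)^3) - sin(y)*cos(y)/((sin(y) - 3)^2*(sin(y) + 1)^2) = (3*sin(y) + cos(2*y) - 4)*cos(y)/((sin(y) - 3)^2*(sin(y) + 1)^3)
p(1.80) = -0.12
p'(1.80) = 0.01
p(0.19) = -0.05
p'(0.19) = -0.19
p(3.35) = 0.10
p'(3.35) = 0.71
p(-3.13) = 0.00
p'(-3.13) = 0.35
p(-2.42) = 1.57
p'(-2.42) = 8.39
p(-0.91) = 4.70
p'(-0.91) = -30.31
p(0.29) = -0.06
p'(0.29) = -0.14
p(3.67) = 0.59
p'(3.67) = 2.90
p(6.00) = 0.16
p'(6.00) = -0.95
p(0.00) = 0.00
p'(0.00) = -0.33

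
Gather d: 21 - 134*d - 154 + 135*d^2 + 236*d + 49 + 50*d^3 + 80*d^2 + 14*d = 50*d^3 + 215*d^2 + 116*d - 84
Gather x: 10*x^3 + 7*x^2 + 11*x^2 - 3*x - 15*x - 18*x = 10*x^3 + 18*x^2 - 36*x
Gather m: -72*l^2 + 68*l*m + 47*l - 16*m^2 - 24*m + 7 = -72*l^2 + 47*l - 16*m^2 + m*(68*l - 24) + 7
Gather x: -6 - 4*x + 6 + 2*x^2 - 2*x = 2*x^2 - 6*x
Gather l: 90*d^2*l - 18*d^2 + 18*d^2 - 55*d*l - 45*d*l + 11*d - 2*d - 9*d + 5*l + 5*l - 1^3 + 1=l*(90*d^2 - 100*d + 10)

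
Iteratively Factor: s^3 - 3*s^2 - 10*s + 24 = (s + 3)*(s^2 - 6*s + 8) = (s - 2)*(s + 3)*(s - 4)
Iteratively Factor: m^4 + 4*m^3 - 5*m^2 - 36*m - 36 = (m + 2)*(m^3 + 2*m^2 - 9*m - 18) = (m + 2)^2*(m^2 - 9) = (m - 3)*(m + 2)^2*(m + 3)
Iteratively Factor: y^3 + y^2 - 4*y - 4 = (y - 2)*(y^2 + 3*y + 2) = (y - 2)*(y + 2)*(y + 1)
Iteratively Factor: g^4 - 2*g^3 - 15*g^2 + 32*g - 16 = (g - 4)*(g^3 + 2*g^2 - 7*g + 4) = (g - 4)*(g - 1)*(g^2 + 3*g - 4) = (g - 4)*(g - 1)^2*(g + 4)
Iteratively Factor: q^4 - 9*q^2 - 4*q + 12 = (q + 2)*(q^3 - 2*q^2 - 5*q + 6) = (q - 1)*(q + 2)*(q^2 - q - 6) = (q - 3)*(q - 1)*(q + 2)*(q + 2)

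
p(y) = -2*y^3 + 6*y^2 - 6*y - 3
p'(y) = -6*y^2 + 12*y - 6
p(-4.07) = 255.65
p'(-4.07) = -154.23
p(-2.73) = 98.79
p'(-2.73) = -83.48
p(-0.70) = 4.83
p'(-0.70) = -17.34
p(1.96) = -6.77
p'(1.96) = -5.53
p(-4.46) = 320.54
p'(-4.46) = -178.87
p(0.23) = -4.09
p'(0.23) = -3.56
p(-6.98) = 1011.34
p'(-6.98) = -382.08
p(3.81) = -49.38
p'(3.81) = -47.38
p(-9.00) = 1995.00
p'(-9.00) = -600.00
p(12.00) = -2667.00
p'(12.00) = -726.00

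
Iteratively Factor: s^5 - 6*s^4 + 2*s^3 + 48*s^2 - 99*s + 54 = (s - 3)*(s^4 - 3*s^3 - 7*s^2 + 27*s - 18) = (s - 3)*(s - 1)*(s^3 - 2*s^2 - 9*s + 18) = (s - 3)*(s - 2)*(s - 1)*(s^2 - 9) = (s - 3)*(s - 2)*(s - 1)*(s + 3)*(s - 3)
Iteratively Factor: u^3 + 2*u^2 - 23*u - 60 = (u + 3)*(u^2 - u - 20) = (u - 5)*(u + 3)*(u + 4)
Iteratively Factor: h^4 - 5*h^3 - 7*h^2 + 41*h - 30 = (h + 3)*(h^3 - 8*h^2 + 17*h - 10) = (h - 1)*(h + 3)*(h^2 - 7*h + 10) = (h - 2)*(h - 1)*(h + 3)*(h - 5)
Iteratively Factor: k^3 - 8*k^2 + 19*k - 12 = (k - 4)*(k^2 - 4*k + 3) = (k - 4)*(k - 3)*(k - 1)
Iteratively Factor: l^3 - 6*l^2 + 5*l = (l - 1)*(l^2 - 5*l) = (l - 5)*(l - 1)*(l)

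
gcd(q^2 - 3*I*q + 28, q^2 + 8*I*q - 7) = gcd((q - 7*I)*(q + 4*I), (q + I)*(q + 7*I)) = 1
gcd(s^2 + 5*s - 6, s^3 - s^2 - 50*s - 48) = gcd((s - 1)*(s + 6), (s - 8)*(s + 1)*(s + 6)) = s + 6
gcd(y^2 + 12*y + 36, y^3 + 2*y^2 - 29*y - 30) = y + 6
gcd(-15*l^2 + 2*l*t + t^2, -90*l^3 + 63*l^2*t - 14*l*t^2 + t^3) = -3*l + t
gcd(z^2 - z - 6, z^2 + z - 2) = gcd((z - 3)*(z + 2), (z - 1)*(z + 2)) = z + 2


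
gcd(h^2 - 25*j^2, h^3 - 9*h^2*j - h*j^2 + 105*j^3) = h - 5*j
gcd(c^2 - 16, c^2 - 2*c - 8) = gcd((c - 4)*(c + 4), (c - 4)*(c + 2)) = c - 4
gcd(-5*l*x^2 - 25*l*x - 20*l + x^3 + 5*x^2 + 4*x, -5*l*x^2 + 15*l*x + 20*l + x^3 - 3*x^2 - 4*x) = -5*l*x - 5*l + x^2 + x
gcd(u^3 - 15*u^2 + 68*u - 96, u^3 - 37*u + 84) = u^2 - 7*u + 12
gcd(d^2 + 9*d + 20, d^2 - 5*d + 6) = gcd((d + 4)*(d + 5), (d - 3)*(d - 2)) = 1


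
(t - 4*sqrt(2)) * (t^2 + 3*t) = t^3 - 4*sqrt(2)*t^2 + 3*t^2 - 12*sqrt(2)*t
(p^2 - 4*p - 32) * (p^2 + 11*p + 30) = p^4 + 7*p^3 - 46*p^2 - 472*p - 960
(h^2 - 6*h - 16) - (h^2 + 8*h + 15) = -14*h - 31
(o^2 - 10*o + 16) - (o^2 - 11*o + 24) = o - 8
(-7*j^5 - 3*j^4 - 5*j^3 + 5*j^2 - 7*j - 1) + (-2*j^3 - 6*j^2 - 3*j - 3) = -7*j^5 - 3*j^4 - 7*j^3 - j^2 - 10*j - 4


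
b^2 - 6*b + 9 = (b - 3)^2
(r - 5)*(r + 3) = r^2 - 2*r - 15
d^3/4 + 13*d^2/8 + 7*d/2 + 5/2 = (d/4 + 1/2)*(d + 2)*(d + 5/2)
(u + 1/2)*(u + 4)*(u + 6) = u^3 + 21*u^2/2 + 29*u + 12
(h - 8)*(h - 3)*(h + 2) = h^3 - 9*h^2 + 2*h + 48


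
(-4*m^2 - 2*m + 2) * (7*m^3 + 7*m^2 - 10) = -28*m^5 - 42*m^4 + 54*m^2 + 20*m - 20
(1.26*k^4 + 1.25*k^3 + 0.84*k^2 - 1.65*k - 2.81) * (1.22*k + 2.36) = 1.5372*k^5 + 4.4986*k^4 + 3.9748*k^3 - 0.0306000000000002*k^2 - 7.3222*k - 6.6316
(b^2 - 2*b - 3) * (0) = 0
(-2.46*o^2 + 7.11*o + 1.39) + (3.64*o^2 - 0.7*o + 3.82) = 1.18*o^2 + 6.41*o + 5.21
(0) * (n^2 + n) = 0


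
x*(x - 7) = x^2 - 7*x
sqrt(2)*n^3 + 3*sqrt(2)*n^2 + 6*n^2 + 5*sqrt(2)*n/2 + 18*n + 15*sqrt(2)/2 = (n + 3)*(n + 5*sqrt(2)/2)*(sqrt(2)*n + 1)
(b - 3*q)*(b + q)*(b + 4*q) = b^3 + 2*b^2*q - 11*b*q^2 - 12*q^3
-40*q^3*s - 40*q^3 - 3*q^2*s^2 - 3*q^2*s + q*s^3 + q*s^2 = (-8*q + s)*(5*q + s)*(q*s + q)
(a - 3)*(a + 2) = a^2 - a - 6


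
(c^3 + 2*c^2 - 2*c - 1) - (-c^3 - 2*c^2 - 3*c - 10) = 2*c^3 + 4*c^2 + c + 9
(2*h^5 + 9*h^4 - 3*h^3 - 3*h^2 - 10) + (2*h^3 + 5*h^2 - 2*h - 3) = 2*h^5 + 9*h^4 - h^3 + 2*h^2 - 2*h - 13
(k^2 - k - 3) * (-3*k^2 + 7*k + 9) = -3*k^4 + 10*k^3 + 11*k^2 - 30*k - 27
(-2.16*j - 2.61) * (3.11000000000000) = -6.7176*j - 8.1171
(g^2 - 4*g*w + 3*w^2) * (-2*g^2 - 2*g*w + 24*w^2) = -2*g^4 + 6*g^3*w + 26*g^2*w^2 - 102*g*w^3 + 72*w^4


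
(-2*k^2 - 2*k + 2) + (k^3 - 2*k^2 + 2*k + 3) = k^3 - 4*k^2 + 5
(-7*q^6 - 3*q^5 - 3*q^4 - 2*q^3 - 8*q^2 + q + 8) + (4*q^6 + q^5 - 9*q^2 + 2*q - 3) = -3*q^6 - 2*q^5 - 3*q^4 - 2*q^3 - 17*q^2 + 3*q + 5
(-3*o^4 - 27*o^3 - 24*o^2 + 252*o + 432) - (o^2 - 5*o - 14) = -3*o^4 - 27*o^3 - 25*o^2 + 257*o + 446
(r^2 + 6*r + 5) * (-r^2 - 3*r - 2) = -r^4 - 9*r^3 - 25*r^2 - 27*r - 10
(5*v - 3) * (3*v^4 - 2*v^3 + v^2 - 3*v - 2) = 15*v^5 - 19*v^4 + 11*v^3 - 18*v^2 - v + 6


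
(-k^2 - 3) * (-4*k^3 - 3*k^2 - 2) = 4*k^5 + 3*k^4 + 12*k^3 + 11*k^2 + 6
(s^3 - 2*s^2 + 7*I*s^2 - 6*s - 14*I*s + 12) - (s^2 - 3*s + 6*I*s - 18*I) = s^3 - 3*s^2 + 7*I*s^2 - 3*s - 20*I*s + 12 + 18*I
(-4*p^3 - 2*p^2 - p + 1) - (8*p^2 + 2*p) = -4*p^3 - 10*p^2 - 3*p + 1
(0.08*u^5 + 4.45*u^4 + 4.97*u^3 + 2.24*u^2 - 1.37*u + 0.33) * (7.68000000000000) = 0.6144*u^5 + 34.176*u^4 + 38.1696*u^3 + 17.2032*u^2 - 10.5216*u + 2.5344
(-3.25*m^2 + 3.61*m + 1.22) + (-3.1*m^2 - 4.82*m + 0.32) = -6.35*m^2 - 1.21*m + 1.54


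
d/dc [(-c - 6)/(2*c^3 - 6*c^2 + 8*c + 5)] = (4*c^3 + 30*c^2 - 72*c + 43)/(4*c^6 - 24*c^5 + 68*c^4 - 76*c^3 + 4*c^2 + 80*c + 25)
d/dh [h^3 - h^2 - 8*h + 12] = 3*h^2 - 2*h - 8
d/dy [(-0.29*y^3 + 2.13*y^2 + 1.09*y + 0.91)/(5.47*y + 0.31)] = (-3.1726*y^3 + 11.3814*y^2 + 1.3206*y - 4.6398)/(29.9209*y^2 + 3.3914*y + 0.0961)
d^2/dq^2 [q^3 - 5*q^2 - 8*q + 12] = 6*q - 10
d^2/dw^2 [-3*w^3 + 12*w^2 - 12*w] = 24 - 18*w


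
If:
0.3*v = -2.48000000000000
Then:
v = -8.27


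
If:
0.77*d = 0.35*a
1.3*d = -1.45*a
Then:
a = 0.00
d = 0.00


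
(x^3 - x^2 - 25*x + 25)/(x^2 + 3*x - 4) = (x^2 - 25)/(x + 4)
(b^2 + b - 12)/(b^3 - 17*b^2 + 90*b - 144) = (b + 4)/(b^2 - 14*b + 48)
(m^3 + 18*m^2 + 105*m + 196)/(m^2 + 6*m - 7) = (m^2 + 11*m + 28)/(m - 1)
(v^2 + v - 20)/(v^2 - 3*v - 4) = (v + 5)/(v + 1)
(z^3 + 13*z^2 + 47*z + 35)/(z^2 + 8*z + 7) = z + 5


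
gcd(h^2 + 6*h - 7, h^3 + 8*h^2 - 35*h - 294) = h + 7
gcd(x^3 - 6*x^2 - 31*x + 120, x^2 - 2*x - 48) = x - 8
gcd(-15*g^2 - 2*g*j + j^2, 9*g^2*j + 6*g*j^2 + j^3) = 3*g + j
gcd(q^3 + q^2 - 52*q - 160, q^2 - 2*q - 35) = q + 5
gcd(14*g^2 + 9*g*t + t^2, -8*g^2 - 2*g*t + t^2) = 2*g + t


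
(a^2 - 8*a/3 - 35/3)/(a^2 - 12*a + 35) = (a + 7/3)/(a - 7)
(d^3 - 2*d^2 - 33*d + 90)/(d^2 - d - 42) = (d^2 - 8*d + 15)/(d - 7)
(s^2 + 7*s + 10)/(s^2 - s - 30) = (s + 2)/(s - 6)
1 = 1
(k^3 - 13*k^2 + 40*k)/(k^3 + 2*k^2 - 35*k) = (k - 8)/(k + 7)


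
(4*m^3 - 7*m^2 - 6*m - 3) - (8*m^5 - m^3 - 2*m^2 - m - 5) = -8*m^5 + 5*m^3 - 5*m^2 - 5*m + 2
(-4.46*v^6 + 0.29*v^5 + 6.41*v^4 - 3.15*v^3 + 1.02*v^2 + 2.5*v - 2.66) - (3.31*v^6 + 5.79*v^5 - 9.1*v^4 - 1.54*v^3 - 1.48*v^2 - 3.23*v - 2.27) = -7.77*v^6 - 5.5*v^5 + 15.51*v^4 - 1.61*v^3 + 2.5*v^2 + 5.73*v - 0.39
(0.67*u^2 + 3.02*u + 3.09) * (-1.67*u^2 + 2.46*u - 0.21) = -1.1189*u^4 - 3.3952*u^3 + 2.1282*u^2 + 6.9672*u - 0.6489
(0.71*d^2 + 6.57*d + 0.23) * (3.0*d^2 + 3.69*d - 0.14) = 2.13*d^4 + 22.3299*d^3 + 24.8339*d^2 - 0.0711000000000002*d - 0.0322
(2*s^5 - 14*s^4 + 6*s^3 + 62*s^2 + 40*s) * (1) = 2*s^5 - 14*s^4 + 6*s^3 + 62*s^2 + 40*s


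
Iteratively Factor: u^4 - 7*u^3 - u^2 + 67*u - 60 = (u + 3)*(u^3 - 10*u^2 + 29*u - 20) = (u - 5)*(u + 3)*(u^2 - 5*u + 4) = (u - 5)*(u - 1)*(u + 3)*(u - 4)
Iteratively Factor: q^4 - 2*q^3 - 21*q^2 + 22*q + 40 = (q - 2)*(q^3 - 21*q - 20) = (q - 5)*(q - 2)*(q^2 + 5*q + 4) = (q - 5)*(q - 2)*(q + 1)*(q + 4)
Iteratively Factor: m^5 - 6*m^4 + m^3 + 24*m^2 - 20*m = (m)*(m^4 - 6*m^3 + m^2 + 24*m - 20) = m*(m - 5)*(m^3 - m^2 - 4*m + 4) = m*(m - 5)*(m - 1)*(m^2 - 4) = m*(m - 5)*(m - 2)*(m - 1)*(m + 2)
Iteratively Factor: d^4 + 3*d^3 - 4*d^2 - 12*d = (d)*(d^3 + 3*d^2 - 4*d - 12) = d*(d - 2)*(d^2 + 5*d + 6) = d*(d - 2)*(d + 3)*(d + 2)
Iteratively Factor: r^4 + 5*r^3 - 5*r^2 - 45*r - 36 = (r + 3)*(r^3 + 2*r^2 - 11*r - 12) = (r + 1)*(r + 3)*(r^2 + r - 12) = (r + 1)*(r + 3)*(r + 4)*(r - 3)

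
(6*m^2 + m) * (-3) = -18*m^2 - 3*m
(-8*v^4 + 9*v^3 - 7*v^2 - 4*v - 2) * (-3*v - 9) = 24*v^5 + 45*v^4 - 60*v^3 + 75*v^2 + 42*v + 18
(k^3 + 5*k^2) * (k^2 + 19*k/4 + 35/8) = k^5 + 39*k^4/4 + 225*k^3/8 + 175*k^2/8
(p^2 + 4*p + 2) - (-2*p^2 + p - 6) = 3*p^2 + 3*p + 8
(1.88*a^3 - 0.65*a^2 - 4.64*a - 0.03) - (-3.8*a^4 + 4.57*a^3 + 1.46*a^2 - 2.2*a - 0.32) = 3.8*a^4 - 2.69*a^3 - 2.11*a^2 - 2.44*a + 0.29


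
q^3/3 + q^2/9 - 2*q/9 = q*(q/3 + 1/3)*(q - 2/3)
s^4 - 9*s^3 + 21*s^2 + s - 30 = (s - 5)*(s - 3)*(s - 2)*(s + 1)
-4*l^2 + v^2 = (-2*l + v)*(2*l + v)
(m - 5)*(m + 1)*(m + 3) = m^3 - m^2 - 17*m - 15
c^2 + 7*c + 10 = (c + 2)*(c + 5)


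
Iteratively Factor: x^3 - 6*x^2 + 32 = (x - 4)*(x^2 - 2*x - 8) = (x - 4)*(x + 2)*(x - 4)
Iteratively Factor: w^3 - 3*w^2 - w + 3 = (w - 1)*(w^2 - 2*w - 3) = (w - 3)*(w - 1)*(w + 1)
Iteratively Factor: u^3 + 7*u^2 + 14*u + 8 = (u + 4)*(u^2 + 3*u + 2) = (u + 1)*(u + 4)*(u + 2)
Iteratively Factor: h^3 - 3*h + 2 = (h - 1)*(h^2 + h - 2) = (h - 1)^2*(h + 2)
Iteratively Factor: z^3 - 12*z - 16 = (z - 4)*(z^2 + 4*z + 4) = (z - 4)*(z + 2)*(z + 2)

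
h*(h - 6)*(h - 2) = h^3 - 8*h^2 + 12*h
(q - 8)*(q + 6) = q^2 - 2*q - 48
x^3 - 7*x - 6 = (x - 3)*(x + 1)*(x + 2)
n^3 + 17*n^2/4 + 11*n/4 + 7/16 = (n + 1/4)*(n + 1/2)*(n + 7/2)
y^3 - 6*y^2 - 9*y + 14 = (y - 7)*(y - 1)*(y + 2)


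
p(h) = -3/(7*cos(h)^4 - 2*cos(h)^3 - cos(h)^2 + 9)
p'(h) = -3*(28*sin(h)*cos(h)^3 - 6*sin(h)*cos(h)^2 - 2*sin(h)*cos(h))/(7*cos(h)^4 - 2*cos(h)^3 - cos(h)^2 + 9)^2 = 6*(-14*cos(h)^2 + 3*cos(h) + 1)*sin(h)*cos(h)/(7*cos(h)^4 - 2*cos(h)^3 - cos(h)^2 + 9)^2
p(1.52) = -0.33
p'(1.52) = 0.00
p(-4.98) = -0.34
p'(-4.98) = 0.02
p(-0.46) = -0.27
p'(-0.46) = 0.14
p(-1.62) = -0.33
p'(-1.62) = 0.00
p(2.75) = -0.20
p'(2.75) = 0.13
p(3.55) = -0.20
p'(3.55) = -0.14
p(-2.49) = -0.25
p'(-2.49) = -0.20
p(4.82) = -0.33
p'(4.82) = -0.01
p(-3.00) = -0.18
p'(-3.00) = -0.05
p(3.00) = -0.18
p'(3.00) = 0.05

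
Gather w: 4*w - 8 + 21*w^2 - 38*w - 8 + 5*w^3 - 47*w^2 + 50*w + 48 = 5*w^3 - 26*w^2 + 16*w + 32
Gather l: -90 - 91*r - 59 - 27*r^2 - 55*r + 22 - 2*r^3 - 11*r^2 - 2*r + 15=-2*r^3 - 38*r^2 - 148*r - 112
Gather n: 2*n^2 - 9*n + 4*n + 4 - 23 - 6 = 2*n^2 - 5*n - 25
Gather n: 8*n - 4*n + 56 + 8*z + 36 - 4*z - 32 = 4*n + 4*z + 60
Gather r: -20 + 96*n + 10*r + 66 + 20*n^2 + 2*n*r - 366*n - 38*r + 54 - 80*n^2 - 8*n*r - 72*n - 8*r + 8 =-60*n^2 - 342*n + r*(-6*n - 36) + 108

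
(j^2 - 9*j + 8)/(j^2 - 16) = (j^2 - 9*j + 8)/(j^2 - 16)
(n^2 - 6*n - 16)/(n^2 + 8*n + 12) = (n - 8)/(n + 6)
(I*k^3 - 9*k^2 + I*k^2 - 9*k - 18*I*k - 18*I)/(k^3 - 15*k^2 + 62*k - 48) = (I*k^3 + k^2*(-9 + I) + k*(-9 - 18*I) - 18*I)/(k^3 - 15*k^2 + 62*k - 48)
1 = 1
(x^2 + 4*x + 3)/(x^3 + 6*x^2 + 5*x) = (x + 3)/(x*(x + 5))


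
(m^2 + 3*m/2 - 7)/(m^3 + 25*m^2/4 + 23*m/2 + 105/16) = 8*(m - 2)/(8*m^2 + 22*m + 15)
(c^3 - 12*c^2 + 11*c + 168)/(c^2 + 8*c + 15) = (c^2 - 15*c + 56)/(c + 5)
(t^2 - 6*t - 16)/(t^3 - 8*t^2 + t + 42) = (t - 8)/(t^2 - 10*t + 21)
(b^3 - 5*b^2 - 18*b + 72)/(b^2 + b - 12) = b - 6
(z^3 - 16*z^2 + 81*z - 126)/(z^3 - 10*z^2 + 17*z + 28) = (z^2 - 9*z + 18)/(z^2 - 3*z - 4)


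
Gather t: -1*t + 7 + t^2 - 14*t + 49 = t^2 - 15*t + 56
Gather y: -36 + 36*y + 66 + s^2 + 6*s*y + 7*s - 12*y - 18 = s^2 + 7*s + y*(6*s + 24) + 12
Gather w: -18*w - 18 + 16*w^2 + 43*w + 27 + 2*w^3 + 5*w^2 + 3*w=2*w^3 + 21*w^2 + 28*w + 9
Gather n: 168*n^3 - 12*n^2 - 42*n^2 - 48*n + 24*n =168*n^3 - 54*n^2 - 24*n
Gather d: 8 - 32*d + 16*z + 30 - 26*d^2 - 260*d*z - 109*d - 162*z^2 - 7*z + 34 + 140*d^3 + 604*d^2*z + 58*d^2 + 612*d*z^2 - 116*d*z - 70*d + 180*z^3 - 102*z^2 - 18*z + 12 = 140*d^3 + d^2*(604*z + 32) + d*(612*z^2 - 376*z - 211) + 180*z^3 - 264*z^2 - 9*z + 84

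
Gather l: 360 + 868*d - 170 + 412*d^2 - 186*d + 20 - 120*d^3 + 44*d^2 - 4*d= -120*d^3 + 456*d^2 + 678*d + 210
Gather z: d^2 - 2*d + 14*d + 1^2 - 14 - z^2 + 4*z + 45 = d^2 + 12*d - z^2 + 4*z + 32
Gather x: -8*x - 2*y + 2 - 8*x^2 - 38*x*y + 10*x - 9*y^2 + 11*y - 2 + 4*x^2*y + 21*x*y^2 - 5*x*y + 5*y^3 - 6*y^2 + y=x^2*(4*y - 8) + x*(21*y^2 - 43*y + 2) + 5*y^3 - 15*y^2 + 10*y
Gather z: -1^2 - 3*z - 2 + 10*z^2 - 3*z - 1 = 10*z^2 - 6*z - 4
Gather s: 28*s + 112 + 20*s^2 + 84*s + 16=20*s^2 + 112*s + 128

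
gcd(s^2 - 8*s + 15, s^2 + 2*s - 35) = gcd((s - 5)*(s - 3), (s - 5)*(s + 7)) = s - 5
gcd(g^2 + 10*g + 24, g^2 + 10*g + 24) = g^2 + 10*g + 24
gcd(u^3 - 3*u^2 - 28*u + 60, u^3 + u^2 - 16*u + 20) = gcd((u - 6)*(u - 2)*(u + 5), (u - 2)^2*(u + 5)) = u^2 + 3*u - 10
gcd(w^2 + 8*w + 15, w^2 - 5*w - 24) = w + 3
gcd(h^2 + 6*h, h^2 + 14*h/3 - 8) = h + 6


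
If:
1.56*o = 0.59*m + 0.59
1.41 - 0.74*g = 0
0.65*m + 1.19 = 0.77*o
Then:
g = 1.91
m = -2.51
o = -0.57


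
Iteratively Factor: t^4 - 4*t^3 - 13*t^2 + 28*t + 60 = (t + 2)*(t^3 - 6*t^2 - t + 30) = (t + 2)^2*(t^2 - 8*t + 15) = (t - 3)*(t + 2)^2*(t - 5)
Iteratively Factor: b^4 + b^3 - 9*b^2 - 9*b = (b - 3)*(b^3 + 4*b^2 + 3*b) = b*(b - 3)*(b^2 + 4*b + 3) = b*(b - 3)*(b + 3)*(b + 1)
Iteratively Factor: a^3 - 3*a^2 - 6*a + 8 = (a - 4)*(a^2 + a - 2) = (a - 4)*(a + 2)*(a - 1)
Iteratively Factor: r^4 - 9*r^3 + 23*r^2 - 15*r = (r - 3)*(r^3 - 6*r^2 + 5*r) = (r - 3)*(r - 1)*(r^2 - 5*r) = r*(r - 3)*(r - 1)*(r - 5)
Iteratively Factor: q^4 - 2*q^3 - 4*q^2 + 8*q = (q - 2)*(q^3 - 4*q) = (q - 2)^2*(q^2 + 2*q) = (q - 2)^2*(q + 2)*(q)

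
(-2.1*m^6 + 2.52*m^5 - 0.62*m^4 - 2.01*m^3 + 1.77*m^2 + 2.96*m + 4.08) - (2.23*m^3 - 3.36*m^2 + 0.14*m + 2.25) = -2.1*m^6 + 2.52*m^5 - 0.62*m^4 - 4.24*m^3 + 5.13*m^2 + 2.82*m + 1.83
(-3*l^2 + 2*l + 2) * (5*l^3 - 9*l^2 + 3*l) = -15*l^5 + 37*l^4 - 17*l^3 - 12*l^2 + 6*l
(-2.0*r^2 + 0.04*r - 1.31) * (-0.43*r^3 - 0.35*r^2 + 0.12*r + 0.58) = 0.86*r^5 + 0.6828*r^4 + 0.3093*r^3 - 0.6967*r^2 - 0.134*r - 0.7598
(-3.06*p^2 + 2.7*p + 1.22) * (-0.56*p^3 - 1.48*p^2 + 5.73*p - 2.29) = 1.7136*p^5 + 3.0168*p^4 - 22.213*p^3 + 20.6728*p^2 + 0.8076*p - 2.7938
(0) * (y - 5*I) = 0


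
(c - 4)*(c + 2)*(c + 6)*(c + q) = c^4 + c^3*q + 4*c^3 + 4*c^2*q - 20*c^2 - 20*c*q - 48*c - 48*q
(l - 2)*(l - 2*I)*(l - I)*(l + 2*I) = l^4 - 2*l^3 - I*l^3 + 4*l^2 + 2*I*l^2 - 8*l - 4*I*l + 8*I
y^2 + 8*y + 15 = (y + 3)*(y + 5)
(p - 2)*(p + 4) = p^2 + 2*p - 8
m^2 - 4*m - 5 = (m - 5)*(m + 1)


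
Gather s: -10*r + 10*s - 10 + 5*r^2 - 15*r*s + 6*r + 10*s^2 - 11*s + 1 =5*r^2 - 4*r + 10*s^2 + s*(-15*r - 1) - 9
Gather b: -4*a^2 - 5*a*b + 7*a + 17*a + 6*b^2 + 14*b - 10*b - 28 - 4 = -4*a^2 + 24*a + 6*b^2 + b*(4 - 5*a) - 32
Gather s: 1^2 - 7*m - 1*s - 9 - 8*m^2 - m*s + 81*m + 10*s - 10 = -8*m^2 + 74*m + s*(9 - m) - 18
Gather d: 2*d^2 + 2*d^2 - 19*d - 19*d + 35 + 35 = 4*d^2 - 38*d + 70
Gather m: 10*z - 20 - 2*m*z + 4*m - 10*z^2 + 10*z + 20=m*(4 - 2*z) - 10*z^2 + 20*z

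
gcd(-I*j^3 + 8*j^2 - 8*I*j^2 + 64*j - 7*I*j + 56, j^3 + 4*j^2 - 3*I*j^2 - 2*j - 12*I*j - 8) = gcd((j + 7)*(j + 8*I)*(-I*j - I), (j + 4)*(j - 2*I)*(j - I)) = 1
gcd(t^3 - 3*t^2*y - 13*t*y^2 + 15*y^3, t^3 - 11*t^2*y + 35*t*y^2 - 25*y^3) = t^2 - 6*t*y + 5*y^2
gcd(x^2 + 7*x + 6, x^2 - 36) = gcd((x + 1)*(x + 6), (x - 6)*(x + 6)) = x + 6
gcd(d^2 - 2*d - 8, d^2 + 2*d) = d + 2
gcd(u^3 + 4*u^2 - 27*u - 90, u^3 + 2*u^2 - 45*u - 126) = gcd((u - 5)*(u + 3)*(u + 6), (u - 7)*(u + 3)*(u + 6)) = u^2 + 9*u + 18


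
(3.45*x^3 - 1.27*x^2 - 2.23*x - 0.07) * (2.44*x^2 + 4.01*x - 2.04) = 8.418*x^5 + 10.7357*x^4 - 17.5719*x^3 - 6.5223*x^2 + 4.2685*x + 0.1428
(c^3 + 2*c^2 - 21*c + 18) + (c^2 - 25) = c^3 + 3*c^2 - 21*c - 7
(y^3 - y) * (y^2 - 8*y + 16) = y^5 - 8*y^4 + 15*y^3 + 8*y^2 - 16*y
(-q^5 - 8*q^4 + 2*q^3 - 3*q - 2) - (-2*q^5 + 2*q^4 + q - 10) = q^5 - 10*q^4 + 2*q^3 - 4*q + 8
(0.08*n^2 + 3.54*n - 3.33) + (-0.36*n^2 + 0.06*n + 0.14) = -0.28*n^2 + 3.6*n - 3.19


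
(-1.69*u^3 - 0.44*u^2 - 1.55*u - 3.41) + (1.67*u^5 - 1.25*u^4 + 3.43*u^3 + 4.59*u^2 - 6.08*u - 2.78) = 1.67*u^5 - 1.25*u^4 + 1.74*u^3 + 4.15*u^2 - 7.63*u - 6.19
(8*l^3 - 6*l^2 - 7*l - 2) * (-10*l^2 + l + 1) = -80*l^5 + 68*l^4 + 72*l^3 + 7*l^2 - 9*l - 2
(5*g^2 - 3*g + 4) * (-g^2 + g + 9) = -5*g^4 + 8*g^3 + 38*g^2 - 23*g + 36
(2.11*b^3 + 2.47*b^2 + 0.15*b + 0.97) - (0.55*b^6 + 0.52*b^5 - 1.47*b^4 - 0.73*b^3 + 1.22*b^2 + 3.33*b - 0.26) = -0.55*b^6 - 0.52*b^5 + 1.47*b^4 + 2.84*b^3 + 1.25*b^2 - 3.18*b + 1.23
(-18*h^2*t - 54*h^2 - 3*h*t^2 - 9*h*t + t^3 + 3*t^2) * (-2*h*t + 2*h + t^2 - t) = 36*h^3*t^2 + 72*h^3*t - 108*h^3 - 12*h^2*t^3 - 24*h^2*t^2 + 36*h^2*t - 5*h*t^4 - 10*h*t^3 + 15*h*t^2 + t^5 + 2*t^4 - 3*t^3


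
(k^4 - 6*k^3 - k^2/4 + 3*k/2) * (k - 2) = k^5 - 8*k^4 + 47*k^3/4 + 2*k^2 - 3*k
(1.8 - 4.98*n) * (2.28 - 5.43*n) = 27.0414*n^2 - 21.1284*n + 4.104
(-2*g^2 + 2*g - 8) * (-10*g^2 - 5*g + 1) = 20*g^4 - 10*g^3 + 68*g^2 + 42*g - 8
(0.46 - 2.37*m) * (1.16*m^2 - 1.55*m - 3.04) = -2.7492*m^3 + 4.2071*m^2 + 6.4918*m - 1.3984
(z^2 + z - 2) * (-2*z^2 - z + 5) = -2*z^4 - 3*z^3 + 8*z^2 + 7*z - 10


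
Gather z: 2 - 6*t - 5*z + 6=-6*t - 5*z + 8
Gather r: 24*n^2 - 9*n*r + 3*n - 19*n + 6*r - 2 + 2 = 24*n^2 - 16*n + r*(6 - 9*n)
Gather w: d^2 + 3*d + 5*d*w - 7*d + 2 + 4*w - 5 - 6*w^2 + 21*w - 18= d^2 - 4*d - 6*w^2 + w*(5*d + 25) - 21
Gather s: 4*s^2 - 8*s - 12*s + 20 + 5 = 4*s^2 - 20*s + 25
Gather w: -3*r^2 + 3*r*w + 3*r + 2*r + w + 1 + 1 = -3*r^2 + 5*r + w*(3*r + 1) + 2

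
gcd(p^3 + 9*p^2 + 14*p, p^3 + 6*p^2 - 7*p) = p^2 + 7*p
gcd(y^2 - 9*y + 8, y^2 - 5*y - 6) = 1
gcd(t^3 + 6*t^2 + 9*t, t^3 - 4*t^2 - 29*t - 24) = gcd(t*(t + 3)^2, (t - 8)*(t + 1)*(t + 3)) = t + 3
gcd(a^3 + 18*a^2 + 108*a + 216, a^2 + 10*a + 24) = a + 6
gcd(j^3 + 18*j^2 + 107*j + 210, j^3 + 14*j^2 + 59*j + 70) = j^2 + 12*j + 35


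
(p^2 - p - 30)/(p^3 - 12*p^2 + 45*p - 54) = (p + 5)/(p^2 - 6*p + 9)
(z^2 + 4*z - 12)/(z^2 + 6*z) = (z - 2)/z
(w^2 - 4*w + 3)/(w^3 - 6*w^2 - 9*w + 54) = (w - 1)/(w^2 - 3*w - 18)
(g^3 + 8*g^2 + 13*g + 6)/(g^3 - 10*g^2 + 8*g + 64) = (g^3 + 8*g^2 + 13*g + 6)/(g^3 - 10*g^2 + 8*g + 64)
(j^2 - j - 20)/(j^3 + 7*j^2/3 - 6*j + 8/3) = 3*(j - 5)/(3*j^2 - 5*j + 2)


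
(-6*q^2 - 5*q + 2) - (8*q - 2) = -6*q^2 - 13*q + 4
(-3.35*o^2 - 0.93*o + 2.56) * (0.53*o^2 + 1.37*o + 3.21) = -1.7755*o^4 - 5.0824*o^3 - 10.6708*o^2 + 0.5219*o + 8.2176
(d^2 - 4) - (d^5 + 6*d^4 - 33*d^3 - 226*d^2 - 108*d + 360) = -d^5 - 6*d^4 + 33*d^3 + 227*d^2 + 108*d - 364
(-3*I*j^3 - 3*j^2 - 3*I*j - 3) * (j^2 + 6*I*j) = -3*I*j^5 + 15*j^4 - 21*I*j^3 + 15*j^2 - 18*I*j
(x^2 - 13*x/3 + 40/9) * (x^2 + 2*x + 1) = x^4 - 7*x^3/3 - 29*x^2/9 + 41*x/9 + 40/9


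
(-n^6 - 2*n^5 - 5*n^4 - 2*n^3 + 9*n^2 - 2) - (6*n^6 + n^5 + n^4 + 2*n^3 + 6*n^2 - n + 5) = -7*n^6 - 3*n^5 - 6*n^4 - 4*n^3 + 3*n^2 + n - 7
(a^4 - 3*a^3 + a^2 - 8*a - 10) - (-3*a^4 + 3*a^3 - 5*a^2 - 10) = 4*a^4 - 6*a^3 + 6*a^2 - 8*a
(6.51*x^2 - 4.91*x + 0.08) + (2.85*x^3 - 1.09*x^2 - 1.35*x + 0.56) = 2.85*x^3 + 5.42*x^2 - 6.26*x + 0.64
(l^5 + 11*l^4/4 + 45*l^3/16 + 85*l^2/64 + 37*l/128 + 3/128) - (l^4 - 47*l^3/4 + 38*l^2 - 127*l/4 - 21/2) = l^5 + 7*l^4/4 + 233*l^3/16 - 2347*l^2/64 + 4101*l/128 + 1347/128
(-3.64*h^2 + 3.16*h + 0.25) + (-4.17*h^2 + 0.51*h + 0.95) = -7.81*h^2 + 3.67*h + 1.2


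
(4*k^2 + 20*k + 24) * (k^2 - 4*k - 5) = 4*k^4 + 4*k^3 - 76*k^2 - 196*k - 120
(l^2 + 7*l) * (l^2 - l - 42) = l^4 + 6*l^3 - 49*l^2 - 294*l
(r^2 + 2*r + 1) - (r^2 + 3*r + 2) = -r - 1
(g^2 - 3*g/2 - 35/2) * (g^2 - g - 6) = g^4 - 5*g^3/2 - 22*g^2 + 53*g/2 + 105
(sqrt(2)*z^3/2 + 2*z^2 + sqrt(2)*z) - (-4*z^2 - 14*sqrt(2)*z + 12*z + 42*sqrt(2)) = sqrt(2)*z^3/2 + 6*z^2 - 12*z + 15*sqrt(2)*z - 42*sqrt(2)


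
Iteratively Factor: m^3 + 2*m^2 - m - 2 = (m + 1)*(m^2 + m - 2) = (m - 1)*(m + 1)*(m + 2)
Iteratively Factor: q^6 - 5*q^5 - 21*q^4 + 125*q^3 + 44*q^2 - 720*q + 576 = (q - 3)*(q^5 - 2*q^4 - 27*q^3 + 44*q^2 + 176*q - 192) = (q - 3)*(q - 1)*(q^4 - q^3 - 28*q^2 + 16*q + 192) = (q - 3)*(q - 1)*(q + 4)*(q^3 - 5*q^2 - 8*q + 48) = (q - 3)*(q - 1)*(q + 3)*(q + 4)*(q^2 - 8*q + 16) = (q - 4)*(q - 3)*(q - 1)*(q + 3)*(q + 4)*(q - 4)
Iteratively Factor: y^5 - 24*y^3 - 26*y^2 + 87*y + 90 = (y - 5)*(y^4 + 5*y^3 + y^2 - 21*y - 18) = (y - 5)*(y + 3)*(y^3 + 2*y^2 - 5*y - 6) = (y - 5)*(y - 2)*(y + 3)*(y^2 + 4*y + 3) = (y - 5)*(y - 2)*(y + 3)^2*(y + 1)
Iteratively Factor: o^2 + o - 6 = (o - 2)*(o + 3)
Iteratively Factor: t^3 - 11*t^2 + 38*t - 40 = (t - 2)*(t^2 - 9*t + 20) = (t - 4)*(t - 2)*(t - 5)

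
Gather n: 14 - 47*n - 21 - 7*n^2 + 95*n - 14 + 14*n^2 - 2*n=7*n^2 + 46*n - 21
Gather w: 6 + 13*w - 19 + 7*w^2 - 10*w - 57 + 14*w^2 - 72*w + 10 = 21*w^2 - 69*w - 60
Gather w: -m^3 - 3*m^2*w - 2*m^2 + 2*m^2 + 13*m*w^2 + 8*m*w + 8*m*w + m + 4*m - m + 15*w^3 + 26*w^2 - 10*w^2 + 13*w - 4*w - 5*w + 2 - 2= -m^3 + 4*m + 15*w^3 + w^2*(13*m + 16) + w*(-3*m^2 + 16*m + 4)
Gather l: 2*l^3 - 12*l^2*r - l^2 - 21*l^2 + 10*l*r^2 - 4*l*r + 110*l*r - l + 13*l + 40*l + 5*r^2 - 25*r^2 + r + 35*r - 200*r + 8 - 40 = 2*l^3 + l^2*(-12*r - 22) + l*(10*r^2 + 106*r + 52) - 20*r^2 - 164*r - 32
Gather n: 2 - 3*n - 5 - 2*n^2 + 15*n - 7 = -2*n^2 + 12*n - 10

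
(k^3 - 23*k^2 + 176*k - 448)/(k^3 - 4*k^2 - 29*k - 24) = (k^2 - 15*k + 56)/(k^2 + 4*k + 3)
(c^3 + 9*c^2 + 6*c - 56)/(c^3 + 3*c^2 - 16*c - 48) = (c^2 + 5*c - 14)/(c^2 - c - 12)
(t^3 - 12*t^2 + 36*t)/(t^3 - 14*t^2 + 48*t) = (t - 6)/(t - 8)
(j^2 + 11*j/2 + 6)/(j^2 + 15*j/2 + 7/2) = (2*j^2 + 11*j + 12)/(2*j^2 + 15*j + 7)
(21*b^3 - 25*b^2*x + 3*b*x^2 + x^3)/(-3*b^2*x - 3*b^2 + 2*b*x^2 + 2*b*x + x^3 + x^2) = (-21*b^2 + 4*b*x + x^2)/(3*b*x + 3*b + x^2 + x)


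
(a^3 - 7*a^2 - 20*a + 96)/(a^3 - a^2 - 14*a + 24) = (a - 8)/(a - 2)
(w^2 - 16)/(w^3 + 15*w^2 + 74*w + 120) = (w - 4)/(w^2 + 11*w + 30)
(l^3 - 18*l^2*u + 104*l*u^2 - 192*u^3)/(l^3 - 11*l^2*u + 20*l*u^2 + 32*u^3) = (l - 6*u)/(l + u)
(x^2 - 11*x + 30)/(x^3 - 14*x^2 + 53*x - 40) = (x - 6)/(x^2 - 9*x + 8)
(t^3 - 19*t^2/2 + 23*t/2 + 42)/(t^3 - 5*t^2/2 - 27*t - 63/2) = (t - 4)/(t + 3)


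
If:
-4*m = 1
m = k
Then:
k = -1/4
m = -1/4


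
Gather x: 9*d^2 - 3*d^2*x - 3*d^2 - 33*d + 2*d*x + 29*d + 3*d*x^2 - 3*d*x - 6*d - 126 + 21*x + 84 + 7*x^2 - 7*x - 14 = 6*d^2 - 10*d + x^2*(3*d + 7) + x*(-3*d^2 - d + 14) - 56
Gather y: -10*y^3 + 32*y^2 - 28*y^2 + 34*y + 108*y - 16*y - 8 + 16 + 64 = -10*y^3 + 4*y^2 + 126*y + 72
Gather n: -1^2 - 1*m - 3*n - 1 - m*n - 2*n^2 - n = -m - 2*n^2 + n*(-m - 4) - 2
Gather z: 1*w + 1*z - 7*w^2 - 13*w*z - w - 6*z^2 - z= -7*w^2 - 13*w*z - 6*z^2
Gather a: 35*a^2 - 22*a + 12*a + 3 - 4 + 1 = 35*a^2 - 10*a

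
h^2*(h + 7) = h^3 + 7*h^2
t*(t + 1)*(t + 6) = t^3 + 7*t^2 + 6*t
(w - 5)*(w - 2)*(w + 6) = w^3 - w^2 - 32*w + 60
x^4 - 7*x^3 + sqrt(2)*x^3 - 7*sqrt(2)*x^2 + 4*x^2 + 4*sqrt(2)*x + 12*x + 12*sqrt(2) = (x - 6)*(x - 2)*(x + 1)*(x + sqrt(2))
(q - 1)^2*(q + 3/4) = q^3 - 5*q^2/4 - q/2 + 3/4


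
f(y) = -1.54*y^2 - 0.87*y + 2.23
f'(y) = -3.08*y - 0.87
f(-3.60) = -14.60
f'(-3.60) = 10.22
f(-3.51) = -13.69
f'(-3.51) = 9.94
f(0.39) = 1.66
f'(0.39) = -2.07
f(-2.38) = -4.42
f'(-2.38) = 6.46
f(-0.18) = 2.34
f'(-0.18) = -0.32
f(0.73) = 0.77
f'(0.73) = -3.12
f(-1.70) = -0.74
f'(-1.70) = 4.37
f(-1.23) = 0.97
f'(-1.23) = 2.92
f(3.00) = -14.24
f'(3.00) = -10.11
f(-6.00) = -47.99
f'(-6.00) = 17.61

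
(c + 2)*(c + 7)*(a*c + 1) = a*c^3 + 9*a*c^2 + 14*a*c + c^2 + 9*c + 14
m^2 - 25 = (m - 5)*(m + 5)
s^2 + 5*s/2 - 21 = (s - 7/2)*(s + 6)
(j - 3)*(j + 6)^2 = j^3 + 9*j^2 - 108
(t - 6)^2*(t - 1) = t^3 - 13*t^2 + 48*t - 36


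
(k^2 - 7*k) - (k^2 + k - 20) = 20 - 8*k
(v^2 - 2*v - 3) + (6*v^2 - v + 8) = 7*v^2 - 3*v + 5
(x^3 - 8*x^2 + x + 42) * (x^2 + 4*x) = x^5 - 4*x^4 - 31*x^3 + 46*x^2 + 168*x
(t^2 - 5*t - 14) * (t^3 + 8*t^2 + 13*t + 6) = t^5 + 3*t^4 - 41*t^3 - 171*t^2 - 212*t - 84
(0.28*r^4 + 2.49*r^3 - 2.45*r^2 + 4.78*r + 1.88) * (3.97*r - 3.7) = 1.1116*r^5 + 8.8493*r^4 - 18.9395*r^3 + 28.0416*r^2 - 10.2224*r - 6.956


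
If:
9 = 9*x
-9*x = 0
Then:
No Solution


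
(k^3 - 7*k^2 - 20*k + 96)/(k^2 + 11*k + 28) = (k^2 - 11*k + 24)/(k + 7)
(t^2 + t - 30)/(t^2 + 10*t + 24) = (t - 5)/(t + 4)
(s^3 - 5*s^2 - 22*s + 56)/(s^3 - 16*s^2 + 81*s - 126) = (s^2 + 2*s - 8)/(s^2 - 9*s + 18)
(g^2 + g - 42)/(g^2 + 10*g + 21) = (g - 6)/(g + 3)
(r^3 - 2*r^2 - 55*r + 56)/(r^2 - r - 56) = r - 1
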